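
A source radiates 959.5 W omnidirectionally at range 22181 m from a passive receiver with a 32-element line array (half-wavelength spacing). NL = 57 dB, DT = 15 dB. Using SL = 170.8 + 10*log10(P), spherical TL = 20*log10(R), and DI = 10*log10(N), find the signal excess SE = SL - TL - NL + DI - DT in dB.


56.75 dB


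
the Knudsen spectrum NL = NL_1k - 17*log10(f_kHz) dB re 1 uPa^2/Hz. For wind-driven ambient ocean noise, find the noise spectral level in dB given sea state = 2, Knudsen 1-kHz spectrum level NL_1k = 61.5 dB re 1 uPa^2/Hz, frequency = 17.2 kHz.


NL = NL_1k - 17*log10(f_kHz) = 61.5 - 17*log10(17.2) = 61.5 - (21.0) = 40.5

40.5 dB


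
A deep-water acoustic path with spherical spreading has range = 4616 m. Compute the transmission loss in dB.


73.29 dB


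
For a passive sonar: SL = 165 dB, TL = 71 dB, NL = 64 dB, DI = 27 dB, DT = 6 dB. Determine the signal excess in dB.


51 dB


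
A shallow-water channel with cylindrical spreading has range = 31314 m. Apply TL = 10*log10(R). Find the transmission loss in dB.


TL = 10*log10(31314) = 44.96

44.96 dB


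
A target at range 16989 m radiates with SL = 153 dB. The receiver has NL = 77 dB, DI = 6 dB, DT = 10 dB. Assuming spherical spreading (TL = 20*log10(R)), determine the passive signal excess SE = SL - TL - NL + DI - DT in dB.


Step 1: TL = 20*log10(16989) = 84.6 dB
Step 2: SE = 153 - 84.6 - 77 + 6 - 10 = -12.6

-12.6 dB


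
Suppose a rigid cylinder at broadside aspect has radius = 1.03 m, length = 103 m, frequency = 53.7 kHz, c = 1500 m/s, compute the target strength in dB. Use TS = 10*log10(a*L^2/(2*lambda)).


lambda = 1500/53700 = 0.02793 m
TS = 10*log10(1.03*103^2/(2*0.02793)) = 52.91

52.91 dB


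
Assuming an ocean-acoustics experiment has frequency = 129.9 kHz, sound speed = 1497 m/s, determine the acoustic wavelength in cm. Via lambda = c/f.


lambda = c/f = 1497 / 129900 = 0.0115 m = 1.15 cm

1.15 cm


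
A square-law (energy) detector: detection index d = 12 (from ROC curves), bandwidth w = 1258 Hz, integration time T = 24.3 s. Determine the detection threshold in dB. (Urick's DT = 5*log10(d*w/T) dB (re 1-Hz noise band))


DT = 5*log10(d*w/T) = 5*log10(12 * 1258 / 24.3) = 5*log10(621.23) = 13.97

13.97 dB


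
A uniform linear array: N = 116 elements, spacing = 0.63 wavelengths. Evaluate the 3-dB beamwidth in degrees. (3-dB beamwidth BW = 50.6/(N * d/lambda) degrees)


0.69 deg


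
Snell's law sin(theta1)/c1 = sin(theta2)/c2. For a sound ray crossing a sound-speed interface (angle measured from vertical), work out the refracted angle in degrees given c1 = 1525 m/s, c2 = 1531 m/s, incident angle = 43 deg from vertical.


43.21 deg


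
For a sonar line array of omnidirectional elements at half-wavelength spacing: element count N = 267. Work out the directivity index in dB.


DI = 10*log10(267) = 24.27

24.27 dB


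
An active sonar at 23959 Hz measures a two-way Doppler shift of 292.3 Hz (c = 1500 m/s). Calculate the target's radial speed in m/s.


From fd = 2*f*v/c, v = c*fd/(2*f) = 1500 * 292.3 / (2*23959) = 9.15

9.15 m/s


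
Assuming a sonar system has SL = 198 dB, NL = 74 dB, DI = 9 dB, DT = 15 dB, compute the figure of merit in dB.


FOM = SL - NL + DI - DT = 198 - 74 + 9 - 15 = 118

118 dB


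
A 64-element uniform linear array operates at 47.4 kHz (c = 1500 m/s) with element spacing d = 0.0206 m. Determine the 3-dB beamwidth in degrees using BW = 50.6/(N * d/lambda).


1.21 deg


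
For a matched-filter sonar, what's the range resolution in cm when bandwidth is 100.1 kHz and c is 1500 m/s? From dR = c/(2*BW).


dR = c/(2*BW) = 1500 / (2 * 100.1e3) = 0.0075 m = 0.75 cm

0.75 cm


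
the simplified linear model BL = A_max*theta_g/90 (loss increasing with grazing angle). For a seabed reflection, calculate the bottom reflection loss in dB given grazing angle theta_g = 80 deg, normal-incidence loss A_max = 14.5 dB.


BL = A_max * theta_g / 90 = 14.5 * 80 / 90 = 12.89

12.89 dB


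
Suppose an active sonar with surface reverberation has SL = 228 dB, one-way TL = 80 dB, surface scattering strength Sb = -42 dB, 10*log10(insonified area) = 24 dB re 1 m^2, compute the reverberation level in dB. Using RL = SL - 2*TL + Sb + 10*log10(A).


RL = SL - 2*TL + Sb + 10*log10(A) = 228 - 2*80 + (-42) + 24 = 50

50 dB


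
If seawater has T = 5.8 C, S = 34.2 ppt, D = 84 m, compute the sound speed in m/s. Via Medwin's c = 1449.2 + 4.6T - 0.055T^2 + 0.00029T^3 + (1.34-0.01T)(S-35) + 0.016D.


c = 1449.2 + 4.6*5.8 - 0.055*5.8^2 + 0.00029*5.8^3 + (1.34 - 0.01*5.8)*(34.2 - 35) + 0.016*84 = 1474.4

1474.4 m/s


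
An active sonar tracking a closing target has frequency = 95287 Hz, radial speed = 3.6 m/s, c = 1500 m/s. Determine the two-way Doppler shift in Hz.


fd = 2*f*v/c = 2 * 95287 * 3.6 / 1500 = 457.38

457.38 Hz


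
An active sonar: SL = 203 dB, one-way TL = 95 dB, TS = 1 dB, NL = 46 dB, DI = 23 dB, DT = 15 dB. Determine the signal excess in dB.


SE = SL - 2*TL + TS - NL + DI - DT = 203 - 2*95 + (1) - 46 + 23 - 15 = -24

-24 dB


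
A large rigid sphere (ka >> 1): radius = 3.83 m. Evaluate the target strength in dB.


TS = 10*log10(3.83^2 / 4) = 10*log10(3.667225) = 5.64

5.64 dB


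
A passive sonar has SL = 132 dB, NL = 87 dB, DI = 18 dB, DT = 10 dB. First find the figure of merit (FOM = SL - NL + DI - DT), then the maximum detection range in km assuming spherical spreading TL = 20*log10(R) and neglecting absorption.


Step 1: FOM = SL - NL + DI - DT = 132 - 87 + 18 - 10 = 53 dB
Step 2: at max range FOM = TL = 20*log10(R), so R = 10^(53/20) = 446.68 m = 0.45 km

0.45 km


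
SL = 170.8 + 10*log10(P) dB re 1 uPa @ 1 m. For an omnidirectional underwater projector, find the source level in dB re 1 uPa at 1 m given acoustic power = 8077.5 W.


SL = 170.8 + 10*log10(8077.5) = 170.8 + 39.07 = 209.87

209.87 dB


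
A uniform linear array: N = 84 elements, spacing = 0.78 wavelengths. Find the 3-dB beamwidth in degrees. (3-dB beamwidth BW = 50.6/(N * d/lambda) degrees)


BW = 50.6 / (84 * 0.78) = 50.6 / 65.52 = 0.77

0.77 deg


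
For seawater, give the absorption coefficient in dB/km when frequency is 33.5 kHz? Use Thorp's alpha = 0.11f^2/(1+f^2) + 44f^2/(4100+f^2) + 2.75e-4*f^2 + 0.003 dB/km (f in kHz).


f^2 = 1122.25
alpha = 0.11*1122.25/(1+1122.25) + 44*1122.25/(4100+1122.25) + 2.75e-4*1122.25 + 0.003 = 9.877

9.877 dB/km


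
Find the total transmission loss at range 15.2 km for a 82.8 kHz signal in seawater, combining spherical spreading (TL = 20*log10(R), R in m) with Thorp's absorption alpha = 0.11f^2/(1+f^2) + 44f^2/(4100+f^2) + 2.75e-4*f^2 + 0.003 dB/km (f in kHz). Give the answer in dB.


Step 1 (Thorp): alpha = 0.11*6855.84/(1+6855.84) + 44*6855.84/(4100+6855.84) + 2.75e-4*6855.84 + 0.003 = 29.5322 dB/km
Step 2: TL_spread = 20*log10(15200) = 83.64 dB
Step 3: TL_abs = alpha*R = 29.5322 * 15.2 = 448.89 dB
Step 4: TL_total = 83.64 + 448.89 = 532.53

532.53 dB


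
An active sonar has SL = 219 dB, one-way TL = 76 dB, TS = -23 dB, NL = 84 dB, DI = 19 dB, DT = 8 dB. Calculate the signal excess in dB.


SE = SL - 2*TL + TS - NL + DI - DT = 219 - 2*76 + (-23) - 84 + 19 - 8 = -29

-29 dB


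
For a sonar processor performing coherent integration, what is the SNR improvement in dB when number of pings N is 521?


Gain = 10*log10(521) = 27.17

27.17 dB


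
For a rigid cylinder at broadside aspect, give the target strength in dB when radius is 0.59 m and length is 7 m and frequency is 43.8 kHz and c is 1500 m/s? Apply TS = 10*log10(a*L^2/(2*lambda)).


lambda = 1500/43800 = 0.03425 m
TS = 10*log10(0.59*7^2/(2*0.03425)) = 26.25

26.25 dB


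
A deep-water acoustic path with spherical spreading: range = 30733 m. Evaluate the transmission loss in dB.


TL = 20*log10(30733) = 89.75

89.75 dB


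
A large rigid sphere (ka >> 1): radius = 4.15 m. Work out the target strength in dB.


TS = 10*log10(4.15^2 / 4) = 10*log10(4.305625) = 6.34

6.34 dB


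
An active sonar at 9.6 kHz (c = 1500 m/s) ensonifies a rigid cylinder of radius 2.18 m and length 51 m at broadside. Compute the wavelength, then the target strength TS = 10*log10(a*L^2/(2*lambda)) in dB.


Step 1: lambda = c/f = 1500/9600 = 0.15625 m
Step 2: TS = 10*log10(a*L^2/(2*lambda)) = 10*log10(2.18*51^2/(2*0.15625)) = 42.59

42.59 dB


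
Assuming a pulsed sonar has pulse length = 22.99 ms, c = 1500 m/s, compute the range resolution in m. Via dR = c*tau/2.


17.2425 m


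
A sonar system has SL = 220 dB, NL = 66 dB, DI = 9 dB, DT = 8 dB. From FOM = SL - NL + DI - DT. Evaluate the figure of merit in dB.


FOM = SL - NL + DI - DT = 220 - 66 + 9 - 8 = 155

155 dB


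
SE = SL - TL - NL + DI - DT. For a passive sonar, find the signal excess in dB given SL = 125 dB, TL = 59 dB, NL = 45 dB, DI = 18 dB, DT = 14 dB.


SE = SL - TL - NL + DI - DT = 125 - 59 - 45 + 18 - 14 = 25

25 dB


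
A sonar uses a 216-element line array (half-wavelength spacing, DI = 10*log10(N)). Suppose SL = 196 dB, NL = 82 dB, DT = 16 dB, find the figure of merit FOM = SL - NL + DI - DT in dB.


Step 1: DI = 10*log10(216) = 23.34 dB
Step 2: FOM = SL - NL + DI - DT = 196 - 82 + 23.34 - 16 = 121.34

121.34 dB


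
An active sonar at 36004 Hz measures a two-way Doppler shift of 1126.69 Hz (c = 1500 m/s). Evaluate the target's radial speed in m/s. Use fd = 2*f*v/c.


From fd = 2*f*v/c, v = c*fd/(2*f) = 1500 * 1126.69 / (2*36004) = 23.47

23.47 m/s


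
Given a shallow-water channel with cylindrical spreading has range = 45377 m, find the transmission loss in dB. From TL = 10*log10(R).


TL = 10*log10(45377) = 46.57

46.57 dB


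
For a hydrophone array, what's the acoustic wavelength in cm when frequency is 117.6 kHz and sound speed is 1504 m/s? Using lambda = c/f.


1.28 cm


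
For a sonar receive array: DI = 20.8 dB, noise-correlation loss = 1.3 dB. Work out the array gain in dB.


19.5 dB


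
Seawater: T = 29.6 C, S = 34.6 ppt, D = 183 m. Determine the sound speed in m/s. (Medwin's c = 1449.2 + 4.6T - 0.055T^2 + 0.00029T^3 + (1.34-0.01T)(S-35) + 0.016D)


1547.2 m/s


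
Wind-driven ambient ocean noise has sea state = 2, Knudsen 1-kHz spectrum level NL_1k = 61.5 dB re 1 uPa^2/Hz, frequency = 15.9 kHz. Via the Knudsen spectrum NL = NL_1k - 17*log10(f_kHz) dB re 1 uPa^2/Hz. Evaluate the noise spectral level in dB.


NL = NL_1k - 17*log10(f_kHz) = 61.5 - 17*log10(15.9) = 61.5 - (20.42) = 41.08

41.08 dB


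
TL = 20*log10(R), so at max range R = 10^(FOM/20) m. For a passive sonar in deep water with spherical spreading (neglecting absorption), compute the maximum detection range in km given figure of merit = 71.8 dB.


At max range FOM = TL, so 20*log10(R) = 71.8
R = 10^(71.8/20) = 3890.45 m = 3.89 km

3.89 km


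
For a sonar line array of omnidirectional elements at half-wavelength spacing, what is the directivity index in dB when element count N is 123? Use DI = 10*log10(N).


20.9 dB


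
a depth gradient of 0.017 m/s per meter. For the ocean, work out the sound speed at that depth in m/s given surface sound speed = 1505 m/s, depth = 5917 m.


1605.589 m/s


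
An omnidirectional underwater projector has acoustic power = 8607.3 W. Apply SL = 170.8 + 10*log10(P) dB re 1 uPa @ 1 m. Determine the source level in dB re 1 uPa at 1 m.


SL = 170.8 + 10*log10(8607.3) = 170.8 + 39.35 = 210.15

210.15 dB


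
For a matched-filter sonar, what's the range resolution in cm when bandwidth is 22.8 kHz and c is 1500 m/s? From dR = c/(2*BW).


dR = c/(2*BW) = 1500 / (2 * 22.8e3) = 0.0329 m = 3.29 cm

3.29 cm


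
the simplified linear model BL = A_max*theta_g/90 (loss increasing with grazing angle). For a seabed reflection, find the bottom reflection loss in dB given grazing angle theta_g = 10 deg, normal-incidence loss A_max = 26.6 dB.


BL = A_max * theta_g / 90 = 26.6 * 10 / 90 = 2.96

2.96 dB


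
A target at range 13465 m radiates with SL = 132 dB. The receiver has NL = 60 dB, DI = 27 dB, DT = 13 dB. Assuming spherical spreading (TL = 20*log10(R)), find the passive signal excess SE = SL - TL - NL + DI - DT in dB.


Step 1: TL = 20*log10(13465) = 82.58 dB
Step 2: SE = 132 - 82.58 - 60 + 27 - 13 = 3.42

3.42 dB


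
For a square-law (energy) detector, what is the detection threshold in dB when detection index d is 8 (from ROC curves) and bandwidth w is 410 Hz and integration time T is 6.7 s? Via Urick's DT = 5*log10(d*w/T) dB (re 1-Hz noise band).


13.45 dB


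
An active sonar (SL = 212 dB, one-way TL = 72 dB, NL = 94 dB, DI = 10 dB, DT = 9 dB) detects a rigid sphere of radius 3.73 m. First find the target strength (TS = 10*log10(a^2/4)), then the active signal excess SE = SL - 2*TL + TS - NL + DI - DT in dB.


Step 1: TS = 10*log10(3.73^2/4) = 5.41 dB
Step 2: SE = SL - 2*TL + TS - NL + DI - DT = 212 - 2*72 + (5.41) - 94 + 10 - 9 = -19.59

-19.59 dB


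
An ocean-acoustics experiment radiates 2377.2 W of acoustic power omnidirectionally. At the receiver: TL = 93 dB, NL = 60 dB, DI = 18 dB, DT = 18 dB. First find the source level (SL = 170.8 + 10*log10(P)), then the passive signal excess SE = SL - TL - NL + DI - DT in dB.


Step 1: SL = 170.8 + 10*log10(2377.2) = 204.56 dB
Step 2: SE = SL - TL - NL + DI - DT = 204.56 - 93 - 60 + 18 - 18 = 51.56

51.56 dB


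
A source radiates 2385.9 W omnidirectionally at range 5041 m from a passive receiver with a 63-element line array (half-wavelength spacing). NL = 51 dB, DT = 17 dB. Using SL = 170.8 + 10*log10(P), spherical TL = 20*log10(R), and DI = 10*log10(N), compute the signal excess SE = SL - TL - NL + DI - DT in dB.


80.52 dB


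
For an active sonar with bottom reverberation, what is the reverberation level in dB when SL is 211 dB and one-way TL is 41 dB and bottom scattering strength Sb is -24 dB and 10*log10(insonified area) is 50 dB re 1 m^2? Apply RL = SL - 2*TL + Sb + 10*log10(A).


155 dB


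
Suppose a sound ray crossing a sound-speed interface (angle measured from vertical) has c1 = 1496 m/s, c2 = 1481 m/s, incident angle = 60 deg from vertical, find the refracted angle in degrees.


sin(theta2) = (c2/c1)*sin(theta1) = (1481/1496)*sin(60 deg) = 0.85734
theta2 = arcsin(0.85734) = 59.02

59.02 deg


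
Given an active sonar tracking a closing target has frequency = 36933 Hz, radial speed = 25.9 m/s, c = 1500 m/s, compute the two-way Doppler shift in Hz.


fd = 2*f*v/c = 2 * 36933 * 25.9 / 1500 = 1275.42

1275.42 Hz


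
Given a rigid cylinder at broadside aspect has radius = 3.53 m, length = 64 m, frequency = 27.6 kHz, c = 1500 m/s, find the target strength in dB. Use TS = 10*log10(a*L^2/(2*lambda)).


lambda = 1500/27600 = 0.05435 m
TS = 10*log10(3.53*64^2/(2*0.05435)) = 51.24

51.24 dB


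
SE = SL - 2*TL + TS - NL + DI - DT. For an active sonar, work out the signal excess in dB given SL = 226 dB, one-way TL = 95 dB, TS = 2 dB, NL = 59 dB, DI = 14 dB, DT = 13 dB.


-20 dB


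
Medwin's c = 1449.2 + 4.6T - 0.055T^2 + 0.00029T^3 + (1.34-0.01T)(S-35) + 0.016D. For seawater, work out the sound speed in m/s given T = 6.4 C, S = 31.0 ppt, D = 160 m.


1473.92 m/s


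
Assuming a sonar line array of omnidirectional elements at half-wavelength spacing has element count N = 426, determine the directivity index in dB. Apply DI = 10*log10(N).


DI = 10*log10(426) = 26.29

26.29 dB


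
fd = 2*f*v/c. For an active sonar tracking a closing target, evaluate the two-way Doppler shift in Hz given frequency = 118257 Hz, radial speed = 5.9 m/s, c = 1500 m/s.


fd = 2*f*v/c = 2 * 118257 * 5.9 / 1500 = 930.29

930.29 Hz


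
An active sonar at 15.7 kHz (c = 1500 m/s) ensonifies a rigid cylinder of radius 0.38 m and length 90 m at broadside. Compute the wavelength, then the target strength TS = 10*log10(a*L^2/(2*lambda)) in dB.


Step 1: lambda = c/f = 1500/15700 = 0.09554 m
Step 2: TS = 10*log10(a*L^2/(2*lambda)) = 10*log10(0.38*90^2/(2*0.09554)) = 42.07

42.07 dB


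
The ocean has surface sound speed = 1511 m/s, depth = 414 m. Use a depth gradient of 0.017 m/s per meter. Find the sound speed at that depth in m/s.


c = 1511 + 0.017 * 414 = 1518.038

1518.038 m/s


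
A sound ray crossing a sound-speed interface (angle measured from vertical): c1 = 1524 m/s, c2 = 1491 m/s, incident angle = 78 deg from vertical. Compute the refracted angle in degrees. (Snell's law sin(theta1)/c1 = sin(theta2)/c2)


73.13 deg


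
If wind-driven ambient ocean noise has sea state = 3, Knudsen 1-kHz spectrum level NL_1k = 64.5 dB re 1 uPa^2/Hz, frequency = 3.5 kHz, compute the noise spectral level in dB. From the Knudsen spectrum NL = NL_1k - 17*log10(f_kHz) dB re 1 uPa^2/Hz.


NL = NL_1k - 17*log10(f_kHz) = 64.5 - 17*log10(3.5) = 64.5 - (9.25) = 55.25

55.25 dB


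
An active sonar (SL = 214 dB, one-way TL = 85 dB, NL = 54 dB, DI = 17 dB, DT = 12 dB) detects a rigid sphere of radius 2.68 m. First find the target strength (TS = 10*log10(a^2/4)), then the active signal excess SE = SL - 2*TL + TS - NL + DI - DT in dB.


Step 1: TS = 10*log10(2.68^2/4) = 2.54 dB
Step 2: SE = SL - 2*TL + TS - NL + DI - DT = 214 - 2*85 + (2.54) - 54 + 17 - 12 = -2.46

-2.46 dB


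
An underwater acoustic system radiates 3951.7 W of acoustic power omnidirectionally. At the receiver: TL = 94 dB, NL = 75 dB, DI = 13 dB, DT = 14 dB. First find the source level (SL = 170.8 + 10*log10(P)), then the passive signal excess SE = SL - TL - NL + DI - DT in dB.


Step 1: SL = 170.8 + 10*log10(3951.7) = 206.77 dB
Step 2: SE = SL - TL - NL + DI - DT = 206.77 - 94 - 75 + 13 - 14 = 36.77

36.77 dB


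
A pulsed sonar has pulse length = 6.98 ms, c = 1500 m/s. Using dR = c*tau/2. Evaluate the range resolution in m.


5.235 m


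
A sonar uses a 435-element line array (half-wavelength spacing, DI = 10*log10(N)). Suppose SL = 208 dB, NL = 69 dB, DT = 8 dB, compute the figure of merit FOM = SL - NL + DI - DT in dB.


Step 1: DI = 10*log10(435) = 26.38 dB
Step 2: FOM = SL - NL + DI - DT = 208 - 69 + 26.38 - 8 = 157.38

157.38 dB


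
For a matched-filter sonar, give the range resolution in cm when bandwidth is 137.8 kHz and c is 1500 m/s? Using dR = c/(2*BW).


dR = c/(2*BW) = 1500 / (2 * 137.8e3) = 0.0054 m = 0.54 cm

0.54 cm


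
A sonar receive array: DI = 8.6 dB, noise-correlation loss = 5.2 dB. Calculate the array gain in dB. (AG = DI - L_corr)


AG = DI - L_corr = 8.6 - 5.2 = 3.4

3.4 dB


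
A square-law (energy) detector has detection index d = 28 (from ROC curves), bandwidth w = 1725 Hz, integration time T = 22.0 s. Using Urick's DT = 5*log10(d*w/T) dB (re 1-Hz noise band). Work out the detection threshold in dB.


16.71 dB


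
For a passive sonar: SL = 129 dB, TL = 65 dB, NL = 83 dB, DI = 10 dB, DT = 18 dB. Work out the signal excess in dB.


SE = SL - TL - NL + DI - DT = 129 - 65 - 83 + 10 - 18 = -27

-27 dB


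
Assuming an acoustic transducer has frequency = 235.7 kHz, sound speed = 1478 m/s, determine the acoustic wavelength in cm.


0.63 cm


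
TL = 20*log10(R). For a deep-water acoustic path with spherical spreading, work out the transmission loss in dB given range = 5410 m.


TL = 20*log10(5410) = 74.66

74.66 dB


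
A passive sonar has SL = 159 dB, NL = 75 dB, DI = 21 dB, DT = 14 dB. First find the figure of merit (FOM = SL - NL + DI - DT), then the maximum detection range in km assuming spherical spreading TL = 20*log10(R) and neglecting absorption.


Step 1: FOM = SL - NL + DI - DT = 159 - 75 + 21 - 14 = 91 dB
Step 2: at max range FOM = TL = 20*log10(R), so R = 10^(91/20) = 35481.34 m = 35.48 km

35.48 km


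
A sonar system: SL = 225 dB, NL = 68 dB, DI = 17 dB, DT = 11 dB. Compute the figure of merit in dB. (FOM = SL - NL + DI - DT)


163 dB


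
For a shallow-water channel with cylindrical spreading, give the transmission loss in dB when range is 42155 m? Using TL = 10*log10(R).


TL = 10*log10(42155) = 46.25

46.25 dB


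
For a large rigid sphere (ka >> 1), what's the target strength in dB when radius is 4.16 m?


6.36 dB


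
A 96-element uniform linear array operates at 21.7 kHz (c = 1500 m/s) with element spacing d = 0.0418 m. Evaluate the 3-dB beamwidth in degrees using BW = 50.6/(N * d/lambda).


0.87 deg


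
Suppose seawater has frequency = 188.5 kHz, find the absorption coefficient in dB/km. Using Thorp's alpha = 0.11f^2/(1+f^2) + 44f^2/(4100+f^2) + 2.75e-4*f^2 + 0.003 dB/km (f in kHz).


f^2 = 35532.25
alpha = 0.11*35532.25/(1+35532.25) + 44*35532.25/(4100+35532.25) + 2.75e-4*35532.25 + 0.003 = 49.333

49.333 dB/km


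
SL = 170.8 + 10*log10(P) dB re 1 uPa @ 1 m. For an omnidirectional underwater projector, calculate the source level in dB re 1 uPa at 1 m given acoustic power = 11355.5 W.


SL = 170.8 + 10*log10(11355.5) = 170.8 + 40.55 = 211.35

211.35 dB


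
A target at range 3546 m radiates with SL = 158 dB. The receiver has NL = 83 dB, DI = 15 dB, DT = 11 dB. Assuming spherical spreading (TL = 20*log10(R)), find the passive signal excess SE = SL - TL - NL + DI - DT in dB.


Step 1: TL = 20*log10(3546) = 70.99 dB
Step 2: SE = 158 - 70.99 - 83 + 15 - 11 = 8.01

8.01 dB


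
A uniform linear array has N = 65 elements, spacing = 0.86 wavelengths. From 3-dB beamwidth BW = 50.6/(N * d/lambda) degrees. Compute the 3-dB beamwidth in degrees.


0.91 deg


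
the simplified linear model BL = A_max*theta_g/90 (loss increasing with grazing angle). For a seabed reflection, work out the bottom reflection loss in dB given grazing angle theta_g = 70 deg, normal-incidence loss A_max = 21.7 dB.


16.88 dB


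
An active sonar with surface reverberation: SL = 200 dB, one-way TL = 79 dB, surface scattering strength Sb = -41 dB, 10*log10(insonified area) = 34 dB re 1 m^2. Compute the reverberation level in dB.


35 dB


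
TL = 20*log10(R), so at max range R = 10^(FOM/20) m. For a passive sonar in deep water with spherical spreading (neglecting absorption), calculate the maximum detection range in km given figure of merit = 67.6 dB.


At max range FOM = TL, so 20*log10(R) = 67.6
R = 10^(67.6/20) = 2398.83 m = 2.4 km

2.4 km


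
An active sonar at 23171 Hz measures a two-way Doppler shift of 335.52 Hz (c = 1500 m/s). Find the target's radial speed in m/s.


From fd = 2*f*v/c, v = c*fd/(2*f) = 1500 * 335.52 / (2*23171) = 10.86

10.86 m/s


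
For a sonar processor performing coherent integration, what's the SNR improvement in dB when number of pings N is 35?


Gain = 10*log10(35) = 15.44

15.44 dB


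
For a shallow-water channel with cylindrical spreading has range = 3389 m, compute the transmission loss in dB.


35.3 dB


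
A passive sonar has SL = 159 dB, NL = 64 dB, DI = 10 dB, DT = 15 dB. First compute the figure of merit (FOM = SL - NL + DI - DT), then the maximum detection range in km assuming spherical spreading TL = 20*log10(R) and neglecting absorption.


Step 1: FOM = SL - NL + DI - DT = 159 - 64 + 10 - 15 = 90 dB
Step 2: at max range FOM = TL = 20*log10(R), so R = 10^(90/20) = 31622.78 m = 31.62 km

31.62 km


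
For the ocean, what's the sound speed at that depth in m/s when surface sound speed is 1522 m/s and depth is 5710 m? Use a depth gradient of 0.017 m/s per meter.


1619.07 m/s


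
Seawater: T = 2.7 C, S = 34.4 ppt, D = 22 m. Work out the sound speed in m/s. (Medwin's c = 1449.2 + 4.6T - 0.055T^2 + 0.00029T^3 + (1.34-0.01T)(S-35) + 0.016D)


c = 1449.2 + 4.6*2.7 - 0.055*2.7^2 + 0.00029*2.7^3 + (1.34 - 0.01*2.7)*(34.4 - 35) + 0.016*22 = 1460.79

1460.79 m/s


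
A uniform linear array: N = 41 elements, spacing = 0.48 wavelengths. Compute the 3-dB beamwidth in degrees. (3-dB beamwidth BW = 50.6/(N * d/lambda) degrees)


BW = 50.6 / (41 * 0.48) = 50.6 / 19.68 = 2.57

2.57 deg


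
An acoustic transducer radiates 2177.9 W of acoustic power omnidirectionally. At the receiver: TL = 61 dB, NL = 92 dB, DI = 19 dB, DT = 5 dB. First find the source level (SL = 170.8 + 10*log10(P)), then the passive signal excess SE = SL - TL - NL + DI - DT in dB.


Step 1: SL = 170.8 + 10*log10(2177.9) = 204.18 dB
Step 2: SE = SL - TL - NL + DI - DT = 204.18 - 61 - 92 + 19 - 5 = 65.18

65.18 dB


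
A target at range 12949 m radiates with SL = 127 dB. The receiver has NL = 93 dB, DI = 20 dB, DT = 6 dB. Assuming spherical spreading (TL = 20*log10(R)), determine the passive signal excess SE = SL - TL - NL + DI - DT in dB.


Step 1: TL = 20*log10(12949) = 82.24 dB
Step 2: SE = 127 - 82.24 - 93 + 20 - 6 = -34.24

-34.24 dB


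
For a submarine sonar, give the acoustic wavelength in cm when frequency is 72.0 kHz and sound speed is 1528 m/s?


lambda = c/f = 1528 / 72000 = 0.0212 m = 2.12 cm

2.12 cm


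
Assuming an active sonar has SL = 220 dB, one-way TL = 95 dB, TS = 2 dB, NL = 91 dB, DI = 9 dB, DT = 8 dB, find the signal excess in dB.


SE = SL - 2*TL + TS - NL + DI - DT = 220 - 2*95 + (2) - 91 + 9 - 8 = -58

-58 dB


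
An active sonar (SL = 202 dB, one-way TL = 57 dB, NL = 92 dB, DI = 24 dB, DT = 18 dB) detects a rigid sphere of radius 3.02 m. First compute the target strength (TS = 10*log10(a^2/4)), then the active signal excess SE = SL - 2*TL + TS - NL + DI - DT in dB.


Step 1: TS = 10*log10(3.02^2/4) = 3.58 dB
Step 2: SE = SL - 2*TL + TS - NL + DI - DT = 202 - 2*57 + (3.58) - 92 + 24 - 18 = 5.58

5.58 dB


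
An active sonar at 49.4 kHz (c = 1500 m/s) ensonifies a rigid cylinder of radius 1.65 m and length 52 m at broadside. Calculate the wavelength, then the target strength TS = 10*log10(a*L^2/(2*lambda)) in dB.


Step 1: lambda = c/f = 1500/49400 = 0.03036 m
Step 2: TS = 10*log10(a*L^2/(2*lambda)) = 10*log10(1.65*52^2/(2*0.03036)) = 48.66

48.66 dB


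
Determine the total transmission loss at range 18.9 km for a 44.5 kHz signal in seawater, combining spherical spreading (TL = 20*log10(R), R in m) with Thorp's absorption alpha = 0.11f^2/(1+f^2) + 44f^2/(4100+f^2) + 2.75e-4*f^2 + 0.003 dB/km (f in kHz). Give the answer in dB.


Step 1 (Thorp): alpha = 0.11*1980.25/(1+1980.25) + 44*1980.25/(4100+1980.25) + 2.75e-4*1980.25 + 0.003 = 14.9877 dB/km
Step 2: TL_spread = 20*log10(18900) = 85.53 dB
Step 3: TL_abs = alpha*R = 14.9877 * 18.9 = 283.27 dB
Step 4: TL_total = 85.53 + 283.27 = 368.8

368.8 dB


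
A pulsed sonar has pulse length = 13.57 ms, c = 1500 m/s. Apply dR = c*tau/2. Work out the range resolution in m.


10.1775 m


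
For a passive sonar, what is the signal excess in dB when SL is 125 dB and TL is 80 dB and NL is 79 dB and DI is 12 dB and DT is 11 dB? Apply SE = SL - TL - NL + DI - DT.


SE = SL - TL - NL + DI - DT = 125 - 80 - 79 + 12 - 11 = -33

-33 dB


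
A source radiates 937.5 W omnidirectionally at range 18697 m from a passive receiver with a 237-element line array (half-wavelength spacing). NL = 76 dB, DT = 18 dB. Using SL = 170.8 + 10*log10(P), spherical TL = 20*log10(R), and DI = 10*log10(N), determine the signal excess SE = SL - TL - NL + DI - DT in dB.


Step 1: SL = 170.8 + 10*log10(937.5) = 200.52 dB
Step 2: TL = 20*log10(18697) = 85.44 dB
Step 3: DI = 10*log10(237) = 23.75 dB
Step 4: SE = SL - TL - NL + DI - DT = 200.52 - 85.44 - 76 + 23.75 - 18 = 44.83

44.83 dB


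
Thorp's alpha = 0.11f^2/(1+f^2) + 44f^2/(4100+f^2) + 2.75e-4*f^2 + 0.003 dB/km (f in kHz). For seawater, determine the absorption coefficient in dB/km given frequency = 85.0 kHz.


f^2 = 7225.0
alpha = 0.11*7225.0/(1+7225.0) + 44*7225.0/(4100+7225.0) + 2.75e-4*7225.0 + 0.003 = 30.17

30.17 dB/km


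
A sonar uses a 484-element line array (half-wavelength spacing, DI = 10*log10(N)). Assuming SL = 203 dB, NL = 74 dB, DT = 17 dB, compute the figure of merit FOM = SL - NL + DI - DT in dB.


138.85 dB


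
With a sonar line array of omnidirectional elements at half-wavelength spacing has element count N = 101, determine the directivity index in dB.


DI = 10*log10(101) = 20.04

20.04 dB


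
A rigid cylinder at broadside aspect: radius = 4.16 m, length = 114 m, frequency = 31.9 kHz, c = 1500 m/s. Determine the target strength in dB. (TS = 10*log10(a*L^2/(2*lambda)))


57.6 dB


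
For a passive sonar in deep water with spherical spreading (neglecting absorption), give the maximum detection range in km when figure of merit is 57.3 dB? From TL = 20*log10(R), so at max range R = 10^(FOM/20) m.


At max range FOM = TL, so 20*log10(R) = 57.3
R = 10^(57.3/20) = 732.82 m = 0.73 km

0.73 km


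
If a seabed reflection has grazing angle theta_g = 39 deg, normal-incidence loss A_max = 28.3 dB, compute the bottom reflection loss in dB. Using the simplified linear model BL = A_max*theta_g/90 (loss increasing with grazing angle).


BL = A_max * theta_g / 90 = 28.3 * 39 / 90 = 12.26

12.26 dB


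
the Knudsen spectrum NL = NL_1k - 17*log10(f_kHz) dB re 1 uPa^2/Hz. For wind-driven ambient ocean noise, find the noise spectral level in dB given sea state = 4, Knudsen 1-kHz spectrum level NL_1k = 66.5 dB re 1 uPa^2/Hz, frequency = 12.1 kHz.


48.09 dB


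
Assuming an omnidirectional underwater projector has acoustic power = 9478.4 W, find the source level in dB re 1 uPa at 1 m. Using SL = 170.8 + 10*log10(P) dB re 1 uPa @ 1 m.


210.57 dB


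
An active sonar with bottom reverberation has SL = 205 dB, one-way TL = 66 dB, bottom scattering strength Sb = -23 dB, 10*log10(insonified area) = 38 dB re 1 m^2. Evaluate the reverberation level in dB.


RL = SL - 2*TL + Sb + 10*log10(A) = 205 - 2*66 + (-23) + 38 = 88

88 dB


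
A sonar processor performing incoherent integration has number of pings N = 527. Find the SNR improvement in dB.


Gain = 5*log10(527) = 13.61

13.61 dB


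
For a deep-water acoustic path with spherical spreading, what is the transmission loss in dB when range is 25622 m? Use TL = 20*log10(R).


88.17 dB


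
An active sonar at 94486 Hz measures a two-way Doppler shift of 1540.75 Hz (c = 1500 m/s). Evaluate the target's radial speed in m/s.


12.23 m/s


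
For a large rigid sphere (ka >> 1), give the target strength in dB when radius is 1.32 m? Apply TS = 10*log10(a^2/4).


TS = 10*log10(1.32^2 / 4) = 10*log10(0.4356) = -3.61

-3.61 dB


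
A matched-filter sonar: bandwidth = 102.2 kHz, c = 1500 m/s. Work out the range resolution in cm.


dR = c/(2*BW) = 1500 / (2 * 102.2e3) = 0.0073 m = 0.73 cm

0.73 cm


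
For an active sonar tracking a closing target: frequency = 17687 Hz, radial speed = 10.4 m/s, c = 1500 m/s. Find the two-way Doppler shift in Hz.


fd = 2*f*v/c = 2 * 17687 * 10.4 / 1500 = 245.26

245.26 Hz


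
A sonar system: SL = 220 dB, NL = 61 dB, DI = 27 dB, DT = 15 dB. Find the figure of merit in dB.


FOM = SL - NL + DI - DT = 220 - 61 + 27 - 15 = 171

171 dB


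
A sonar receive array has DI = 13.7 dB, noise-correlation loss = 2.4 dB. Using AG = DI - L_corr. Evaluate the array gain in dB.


AG = DI - L_corr = 13.7 - 2.4 = 11.3

11.3 dB


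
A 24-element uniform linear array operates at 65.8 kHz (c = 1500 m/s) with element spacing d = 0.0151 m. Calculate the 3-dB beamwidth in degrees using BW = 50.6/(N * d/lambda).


Step 1: lambda = 1500/65800 = 0.0228 m
Step 2: d/lambda = 0.0151/0.0228 = 0.6623
Step 3: BW = 50.6/(N * d/lambda) = 50.6/(24 * 0.6623) = 3.18

3.18 deg


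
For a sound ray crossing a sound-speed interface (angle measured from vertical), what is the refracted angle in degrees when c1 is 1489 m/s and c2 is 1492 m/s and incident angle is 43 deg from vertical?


43.11 deg


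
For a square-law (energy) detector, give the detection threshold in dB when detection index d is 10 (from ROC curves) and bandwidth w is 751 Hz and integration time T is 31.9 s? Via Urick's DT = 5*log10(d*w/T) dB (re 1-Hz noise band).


11.86 dB


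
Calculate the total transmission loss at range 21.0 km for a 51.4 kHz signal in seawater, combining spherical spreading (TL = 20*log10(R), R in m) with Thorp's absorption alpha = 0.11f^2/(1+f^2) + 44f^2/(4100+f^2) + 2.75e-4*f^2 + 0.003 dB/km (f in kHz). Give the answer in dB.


Step 1 (Thorp): alpha = 0.11*2641.96/(1+2641.96) + 44*2641.96/(4100+2641.96) + 2.75e-4*2641.96 + 0.003 = 18.0817 dB/km
Step 2: TL_spread = 20*log10(21000) = 86.44 dB
Step 3: TL_abs = alpha*R = 18.0817 * 21.0 = 379.72 dB
Step 4: TL_total = 86.44 + 379.72 = 466.16

466.16 dB


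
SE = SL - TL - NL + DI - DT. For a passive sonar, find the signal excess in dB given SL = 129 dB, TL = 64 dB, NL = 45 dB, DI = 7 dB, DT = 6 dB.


21 dB


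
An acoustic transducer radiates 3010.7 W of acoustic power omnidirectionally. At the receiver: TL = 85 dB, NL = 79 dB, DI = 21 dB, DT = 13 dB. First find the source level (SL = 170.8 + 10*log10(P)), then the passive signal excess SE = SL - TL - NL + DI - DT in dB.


Step 1: SL = 170.8 + 10*log10(3010.7) = 205.59 dB
Step 2: SE = SL - TL - NL + DI - DT = 205.59 - 85 - 79 + 21 - 13 = 49.59

49.59 dB


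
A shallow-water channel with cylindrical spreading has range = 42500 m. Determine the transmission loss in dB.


TL = 10*log10(42500) = 46.28

46.28 dB


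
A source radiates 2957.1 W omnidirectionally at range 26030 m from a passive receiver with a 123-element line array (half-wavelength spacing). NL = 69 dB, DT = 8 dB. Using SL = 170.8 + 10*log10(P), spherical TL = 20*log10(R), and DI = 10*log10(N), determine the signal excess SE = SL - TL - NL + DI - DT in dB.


61.1 dB


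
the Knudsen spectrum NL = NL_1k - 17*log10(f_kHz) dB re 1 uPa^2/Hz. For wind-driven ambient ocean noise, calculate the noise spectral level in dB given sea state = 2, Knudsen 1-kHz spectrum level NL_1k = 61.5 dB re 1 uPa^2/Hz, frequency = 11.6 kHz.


NL = NL_1k - 17*log10(f_kHz) = 61.5 - 17*log10(11.6) = 61.5 - (18.1) = 43.4

43.4 dB


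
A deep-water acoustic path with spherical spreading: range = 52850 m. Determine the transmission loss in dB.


TL = 20*log10(52850) = 94.46

94.46 dB


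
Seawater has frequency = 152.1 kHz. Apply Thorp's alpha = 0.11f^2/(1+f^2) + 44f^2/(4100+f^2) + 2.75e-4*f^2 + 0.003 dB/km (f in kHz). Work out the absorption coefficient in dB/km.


43.851 dB/km


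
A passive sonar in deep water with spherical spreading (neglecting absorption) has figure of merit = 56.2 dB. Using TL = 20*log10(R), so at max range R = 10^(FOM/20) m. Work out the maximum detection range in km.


At max range FOM = TL, so 20*log10(R) = 56.2
R = 10^(56.2/20) = 645.65 m = 0.65 km

0.65 km


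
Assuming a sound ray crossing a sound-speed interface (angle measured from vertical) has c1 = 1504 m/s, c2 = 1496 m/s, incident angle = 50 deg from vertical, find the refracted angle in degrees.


sin(theta2) = (c2/c1)*sin(theta1) = (1496/1504)*sin(50 deg) = 0.76197
theta2 = arcsin(0.76197) = 49.64

49.64 deg


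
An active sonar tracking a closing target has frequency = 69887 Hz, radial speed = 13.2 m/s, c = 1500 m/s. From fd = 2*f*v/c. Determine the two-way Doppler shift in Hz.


fd = 2*f*v/c = 2 * 69887 * 13.2 / 1500 = 1230.01

1230.01 Hz


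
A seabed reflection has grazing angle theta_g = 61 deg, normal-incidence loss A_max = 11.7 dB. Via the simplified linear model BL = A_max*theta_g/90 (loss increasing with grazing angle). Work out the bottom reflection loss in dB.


BL = A_max * theta_g / 90 = 11.7 * 61 / 90 = 7.93

7.93 dB


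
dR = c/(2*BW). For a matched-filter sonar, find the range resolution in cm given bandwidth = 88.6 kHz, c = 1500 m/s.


0.85 cm


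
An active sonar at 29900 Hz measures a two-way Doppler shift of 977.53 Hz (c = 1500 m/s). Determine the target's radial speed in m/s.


From fd = 2*f*v/c, v = c*fd/(2*f) = 1500 * 977.53 / (2*29900) = 24.52

24.52 m/s


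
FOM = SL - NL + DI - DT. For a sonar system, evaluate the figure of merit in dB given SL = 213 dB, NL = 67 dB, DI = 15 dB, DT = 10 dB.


151 dB


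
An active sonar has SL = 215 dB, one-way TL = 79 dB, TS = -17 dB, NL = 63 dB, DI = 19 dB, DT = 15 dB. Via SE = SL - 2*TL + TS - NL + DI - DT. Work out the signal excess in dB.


-19 dB


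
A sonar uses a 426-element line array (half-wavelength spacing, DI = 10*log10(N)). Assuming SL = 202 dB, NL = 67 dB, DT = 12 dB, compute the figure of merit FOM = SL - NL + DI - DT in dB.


149.29 dB


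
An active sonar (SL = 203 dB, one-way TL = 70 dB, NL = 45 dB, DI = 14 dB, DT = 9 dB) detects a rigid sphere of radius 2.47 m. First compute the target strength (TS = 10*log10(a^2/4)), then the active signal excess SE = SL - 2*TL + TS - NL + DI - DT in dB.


Step 1: TS = 10*log10(2.47^2/4) = 1.83 dB
Step 2: SE = SL - 2*TL + TS - NL + DI - DT = 203 - 2*70 + (1.83) - 45 + 14 - 9 = 24.83

24.83 dB


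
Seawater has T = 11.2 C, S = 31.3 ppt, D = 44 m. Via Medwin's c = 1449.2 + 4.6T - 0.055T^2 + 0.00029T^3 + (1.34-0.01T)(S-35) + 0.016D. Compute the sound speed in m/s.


1490.39 m/s


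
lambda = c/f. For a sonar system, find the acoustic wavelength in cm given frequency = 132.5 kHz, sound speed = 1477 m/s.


lambda = c/f = 1477 / 132500 = 0.0111 m = 1.11 cm

1.11 cm


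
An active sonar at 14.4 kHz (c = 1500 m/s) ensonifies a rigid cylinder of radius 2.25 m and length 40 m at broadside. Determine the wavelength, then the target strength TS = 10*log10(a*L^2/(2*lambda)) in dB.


Step 1: lambda = c/f = 1500/14400 = 0.10417 m
Step 2: TS = 10*log10(a*L^2/(2*lambda)) = 10*log10(2.25*40^2/(2*0.10417)) = 42.38

42.38 dB


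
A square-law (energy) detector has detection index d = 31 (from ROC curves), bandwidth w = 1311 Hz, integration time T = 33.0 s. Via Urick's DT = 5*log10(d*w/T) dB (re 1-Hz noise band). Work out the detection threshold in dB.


DT = 5*log10(d*w/T) = 5*log10(31 * 1311 / 33.0) = 5*log10(1231.55) = 15.45

15.45 dB


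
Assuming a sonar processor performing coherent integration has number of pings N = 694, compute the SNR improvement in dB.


Gain = 10*log10(694) = 28.41

28.41 dB


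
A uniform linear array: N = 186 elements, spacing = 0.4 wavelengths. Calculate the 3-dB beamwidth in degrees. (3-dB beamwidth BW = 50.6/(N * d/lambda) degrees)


BW = 50.6 / (186 * 0.4) = 50.6 / 74.4 = 0.68

0.68 deg


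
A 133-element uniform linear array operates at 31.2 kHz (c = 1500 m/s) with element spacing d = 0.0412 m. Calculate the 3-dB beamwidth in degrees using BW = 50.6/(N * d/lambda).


0.44 deg


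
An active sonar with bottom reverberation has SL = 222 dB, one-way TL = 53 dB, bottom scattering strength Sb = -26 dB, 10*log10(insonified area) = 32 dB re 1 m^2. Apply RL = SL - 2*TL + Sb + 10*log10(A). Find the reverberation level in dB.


RL = SL - 2*TL + Sb + 10*log10(A) = 222 - 2*53 + (-26) + 32 = 122

122 dB


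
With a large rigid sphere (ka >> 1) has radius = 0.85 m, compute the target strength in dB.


TS = 10*log10(0.85^2 / 4) = 10*log10(0.180625) = -7.43

-7.43 dB


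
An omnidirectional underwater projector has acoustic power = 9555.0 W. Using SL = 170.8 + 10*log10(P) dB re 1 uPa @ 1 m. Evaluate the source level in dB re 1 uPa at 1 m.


SL = 170.8 + 10*log10(9555.0) = 170.8 + 39.8 = 210.6

210.6 dB


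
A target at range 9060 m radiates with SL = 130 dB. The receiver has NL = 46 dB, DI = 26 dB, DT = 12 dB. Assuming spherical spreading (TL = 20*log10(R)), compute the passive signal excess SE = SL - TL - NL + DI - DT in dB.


18.86 dB


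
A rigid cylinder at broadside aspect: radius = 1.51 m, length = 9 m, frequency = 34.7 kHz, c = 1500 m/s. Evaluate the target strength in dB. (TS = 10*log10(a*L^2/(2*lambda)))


lambda = 1500/34700 = 0.04323 m
TS = 10*log10(1.51*9^2/(2*0.04323)) = 31.51

31.51 dB


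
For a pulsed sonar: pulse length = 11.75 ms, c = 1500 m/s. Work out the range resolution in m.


dR = c*tau/2 = 1500 * 11.75e-3 / 2 = 8.8125

8.8125 m


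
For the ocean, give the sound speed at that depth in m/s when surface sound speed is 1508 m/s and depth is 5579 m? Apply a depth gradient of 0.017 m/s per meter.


c = 1508 + 0.017 * 5579 = 1602.843

1602.843 m/s
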